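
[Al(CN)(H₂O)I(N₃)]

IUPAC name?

There is no counter-ion, so the complex is neutral overall.
Ligand charges: 1×aqua (neutral), 1×iodo (-1 each), 1×cyano (-1 each), 1×azido (-1 each); total -3. So Al + (-3) = 0, giving Al = +3.
Ligands are named alphabetically: aqua before azido before cyano before iodo.

aquaazidocyanoiodoaluminium(III)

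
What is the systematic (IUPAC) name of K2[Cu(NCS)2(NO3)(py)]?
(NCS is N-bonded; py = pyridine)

potassium diisothiocyanatonitrato(pyridine)cuprate(I)

The 2 potassium counter-ions carry a total charge of +2, so each complex ion is 2−.
Ligand charges: 1×nitrato (-1 each), 2×isothiocyanato (-1 each), 1×pyridine (neutral); total -3. So Cu + (-3) = 2−, giving Cu = +1.
Ligands are named alphabetically: isothiocyanato before nitrato before pyridine.
The complex ion is anionic, so copper takes the -ate form cuprate(I).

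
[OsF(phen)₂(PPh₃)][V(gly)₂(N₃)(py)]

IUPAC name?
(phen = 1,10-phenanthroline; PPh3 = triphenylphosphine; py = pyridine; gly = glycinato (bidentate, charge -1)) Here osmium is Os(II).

Os is given as +2; the cation's ligand charges sum to -1, so the complex cation is 1+.
A 1:1 salt means the anion carries the equal and opposite charge, 1−.
Anion: ligand charges sum to -3; for the ion to be 1−, V = +2.

fluorobis(1,10-phenanthroline)(triphenylphosphine)osmium(II) azidobis(glycinato)(pyridine)vanadate(II)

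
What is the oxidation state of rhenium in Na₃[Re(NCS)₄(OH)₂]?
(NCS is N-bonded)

3 sodium outside the brackets (+1 each) → the complex ion is 3−.
Ligand charges: 2×OH = -2; 4×NCS = -4; sum -6.
Re + (-6) = 3− ⇒ Re is +3.

+3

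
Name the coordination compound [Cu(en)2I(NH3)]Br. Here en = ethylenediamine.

amminebis(ethylenediamine)iodocopper(II) bromide

The 1 bromide counter-ion carries a total charge of -1, so each complex ion is 1+.
Ligand charges: 1×iodo (-1 each), 2×ethylenediamine (neutral), 1×ammine (neutral); total -1. So Cu + (-1) = 1+, giving Cu = +2.
Ligands are named alphabetically: ammine before ethylenediamine before iodo.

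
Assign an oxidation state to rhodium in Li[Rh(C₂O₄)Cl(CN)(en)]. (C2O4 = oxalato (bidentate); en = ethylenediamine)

1 lithium outside the brackets (+1 each) → the complex ion is 1−.
Ligand charges: 1×Cl = -1; 1×C2O4 = -2; 1×CN = -1; 1×en neutral; sum -4.
Rh + (-4) = 1− ⇒ Rh is +3.

+3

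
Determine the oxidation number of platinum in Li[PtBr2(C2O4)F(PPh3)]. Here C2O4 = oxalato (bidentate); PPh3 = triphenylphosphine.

+4

1 lithium outside the brackets (+1 each) → the complex ion is 1−.
Ligand charges: 2×Br = -2; 1×C2O4 = -2; 1×PPh3 neutral; 1×F = -1; sum -5.
Pt + (-5) = 1− ⇒ Pt is +4.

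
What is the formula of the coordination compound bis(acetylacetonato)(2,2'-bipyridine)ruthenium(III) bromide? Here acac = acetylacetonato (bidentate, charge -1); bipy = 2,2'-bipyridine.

Ligands: 2 acetylacetonato (acac, -1), 1 2,2'-bipyridine (bipy, neutral). Ligand charge sum = -2.
With Ru in oxidation state +3, the complex ion is [Ru...]^1+.
Charge balance with bromide (-1) requires 1 complex ion per 1 bromide.

[Ru(acac)2(bipy)]Br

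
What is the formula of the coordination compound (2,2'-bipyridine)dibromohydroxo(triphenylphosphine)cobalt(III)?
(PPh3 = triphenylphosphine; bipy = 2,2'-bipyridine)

Ligands: 1 hydroxo (OH, -1), 2 bromo (Br, -1), 1 triphenylphosphine (PPh3, neutral), 1 2,2'-bipyridine (bipy, neutral). Ligand charge sum = -3.
With Co in oxidation state +3, the complex ion is [Co...].

[Co(bipy)Br2(OH)(PPh3)]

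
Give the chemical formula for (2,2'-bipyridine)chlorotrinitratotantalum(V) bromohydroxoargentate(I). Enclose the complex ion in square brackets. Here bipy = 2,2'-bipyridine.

[Ta(bipy)Cl(NO3)3][AgBr(OH)]

Cation [Ta…]: ligand charges -4, Ta(V) ⇒ ion charge 1+.
Anion [Ag…]: ligand charges -2, Ag(I) ⇒ ion charge 1−.
One 1+ cation balances one 1− anion.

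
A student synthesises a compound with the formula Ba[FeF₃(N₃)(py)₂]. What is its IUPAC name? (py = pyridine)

barium azidotrifluorobis(pyridine)ferrate(II)

The 1 barium counter-ion carries a total charge of +2, so each complex ion is 2−.
Ligand charges: 2×pyridine (neutral), 1×azido (-1 each), 3×fluoro (-1 each); total -4. So Fe + (-4) = 2−, giving Fe = +2.
Ligands are named alphabetically: azido before fluoro before pyridine.
The complex ion is anionic, so iron takes the -ate form ferrate(II).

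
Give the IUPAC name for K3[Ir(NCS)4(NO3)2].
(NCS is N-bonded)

The 3 potassium counter-ions carry a total charge of +3, so each complex ion is 3−.
Ligand charges: 2×nitrato (-1 each), 4×isothiocyanato (-1 each); total -6. So Ir + (-6) = 3−, giving Ir = +3.
Ligands are named alphabetically: isothiocyanato before nitrato.
The complex ion is anionic, so iridium takes the -ate form iridate(III).

potassium tetraisothiocyanatodinitratoiridate(III)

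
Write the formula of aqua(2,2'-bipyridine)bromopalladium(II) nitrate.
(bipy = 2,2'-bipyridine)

Ligands: 1 bromo (Br, -1), 1 aqua (H2O, neutral), 1 2,2'-bipyridine (bipy, neutral). Ligand charge sum = -1.
Charge balance with nitrate (-1) requires 1 complex ion per 1 nitrate.

[Pd(bipy)Br(H2O)]NO3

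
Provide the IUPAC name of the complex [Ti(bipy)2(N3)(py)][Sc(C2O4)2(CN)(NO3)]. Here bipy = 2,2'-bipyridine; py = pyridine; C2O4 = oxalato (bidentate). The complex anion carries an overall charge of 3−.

Both ions are complex: the cation is named first with the plain metal name, the anion second with the -ate form; each ion's ligands are alphabetised independently.
The complex anion is given as 3−; its ligand charges sum to -6, so Sc = +3.
A 1:1 salt means the cation carries the equal and opposite charge, 3+.
Cation: ligand charges sum to -1; for the ion to be 3+, Ti = +4.

azidobis(2,2'-bipyridine)(pyridine)titanium(IV) cyanonitratodioxalatoscandate(III)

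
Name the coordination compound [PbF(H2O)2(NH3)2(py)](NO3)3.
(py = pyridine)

diamminediaquafluoro(pyridine)lead(IV) nitrate

The 3 nitrate counter-ions carry a total charge of -3, so each complex ion is 3+.
Ligand charges: 2×aqua (neutral), 1×fluoro (-1 each), 1×pyridine (neutral), 2×ammine (neutral); total -1. So Pb + (-1) = 3+, giving Pb = +4.
Ligands are named alphabetically: ammine before aqua before fluoro before pyridine.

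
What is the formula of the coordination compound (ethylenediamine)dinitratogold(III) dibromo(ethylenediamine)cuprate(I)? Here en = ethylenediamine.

[Au(en)(NO3)2][CuBr2(en)]

Cation [Au…]: ligand charges -2, Au(III) ⇒ ion charge 1+.
Anion [Cu…]: ligand charges -2, Cu(I) ⇒ ion charge 1−.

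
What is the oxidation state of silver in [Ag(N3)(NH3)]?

No counter-ion: the bracketed complex is neutral.
Ligand charges: 1×NH3 neutral; 1×N3 = -1; sum -1.
Ag + (-1) = 0 ⇒ Ag is +1.

+1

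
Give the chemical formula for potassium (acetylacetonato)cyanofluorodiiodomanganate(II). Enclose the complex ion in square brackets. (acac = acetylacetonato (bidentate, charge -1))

K3[Mn(acac)(CN)FI2]

Ligands: 1 fluoro (F, -1), 2 iodo (I, -1), 1 cyano (CN, -1), 1 acetylacetonato (acac, -1). Ligand charge sum = -5.
With Mn in oxidation state +2, the complex ion is [Mn...]^3−.
Charge balance with potassium (+1) requires 1 complex ion per 3 potassium.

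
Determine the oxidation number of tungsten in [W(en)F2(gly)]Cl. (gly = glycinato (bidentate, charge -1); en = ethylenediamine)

+4

1 chloride outside the brackets (-1 each) → the complex ion is 1+.
Ligand charges: 2×F = -2; 1×gly = -1; 1×en neutral; sum -3.
W + (-3) = 1+ ⇒ W is +4.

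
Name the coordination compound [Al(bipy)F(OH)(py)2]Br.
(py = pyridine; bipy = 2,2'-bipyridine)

The 1 bromide counter-ion carries a total charge of -1, so each complex ion is 1+.
Ligand charges: 1×fluoro (-1 each), 2×pyridine (neutral), 1×2,2'-bipyridine (neutral), 1×hydroxo (-1 each); total -2. So Al + (-2) = 1+, giving Al = +3.
Ligands are named alphabetically: bipyridine before fluoro before hydroxo before pyridine.

(2,2'-bipyridine)fluorohydroxobis(pyridine)aluminium(III) bromide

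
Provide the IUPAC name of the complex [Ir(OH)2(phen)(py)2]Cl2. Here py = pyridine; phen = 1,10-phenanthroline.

dihydroxo(1,10-phenanthroline)bis(pyridine)iridium(IV) chloride

The 2 chloride counter-ions carry a total charge of -2, so each complex ion is 2+.
Ligand charges: 2×pyridine (neutral), 1×1,10-phenanthroline (neutral), 2×hydroxo (-1 each); total -2. So Ir + (-2) = 2+, giving Ir = +4.
Ligands are named alphabetically: hydroxo before phenanthroline before pyridine.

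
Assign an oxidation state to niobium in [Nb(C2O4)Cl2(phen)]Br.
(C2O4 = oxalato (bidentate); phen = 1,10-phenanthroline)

1 bromide outside the brackets (-1 each) → the complex ion is 1+.
Ligand charges: 1×C2O4 = -2; 1×phen neutral; 2×Cl = -2; sum -4.
Nb + (-4) = 1+ ⇒ Nb is +5.

+5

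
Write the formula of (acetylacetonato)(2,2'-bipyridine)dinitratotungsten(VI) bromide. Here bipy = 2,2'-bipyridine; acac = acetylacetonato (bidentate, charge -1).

Ligands: 1 2,2'-bipyridine (bipy, neutral), 1 acetylacetonato (acac, -1), 2 nitrato (NO3, -1). Ligand charge sum = -3.
Charge balance with bromide (-1) requires 1 complex ion per 3 bromide.

[W(acac)(bipy)(NO3)2]Br3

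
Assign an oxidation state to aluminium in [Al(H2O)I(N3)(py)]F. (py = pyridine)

+3

1 fluoride outside the brackets (-1 each) → the complex ion is 1+.
Ligand charges: 1×py neutral; 1×H2O neutral; 1×I = -1; 1×N3 = -1; sum -2.
Al + (-2) = 1+ ⇒ Al is +3.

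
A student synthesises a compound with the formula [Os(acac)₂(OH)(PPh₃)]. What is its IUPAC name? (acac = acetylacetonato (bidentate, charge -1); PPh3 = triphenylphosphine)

bis(acetylacetonato)hydroxo(triphenylphosphine)osmium(III)

There is no counter-ion, so the complex is neutral overall.
Ligand charges: 2×acetylacetonato (-1 each), 1×hydroxo (-1 each), 1×triphenylphosphine (neutral); total -3. So Os + (-3) = 0, giving Os = +3.
Ligands are named alphabetically: acetylacetonato before hydroxo before triphenylphosphine.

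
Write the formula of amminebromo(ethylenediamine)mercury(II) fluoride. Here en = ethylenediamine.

[HgBr(en)(NH3)]F

Ligands: 1 ethylenediamine (en, neutral), 1 bromo (Br, -1), 1 ammine (NH3, neutral). Ligand charge sum = -1.
With Hg in oxidation state +2, the complex ion is [Hg...]^1+.
Charge balance with fluoride (-1) requires 1 complex ion per 1 fluoride.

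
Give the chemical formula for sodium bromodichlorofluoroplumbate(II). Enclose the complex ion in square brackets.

Ligands: 2 chloro (Cl, -1), 1 bromo (Br, -1), 1 fluoro (F, -1). Ligand charge sum = -4.
With Pb in oxidation state +2, the complex ion is [Pb...]^2−.
Charge balance with sodium (+1) requires 1 complex ion per 2 sodium.

Na2[PbBrCl2F]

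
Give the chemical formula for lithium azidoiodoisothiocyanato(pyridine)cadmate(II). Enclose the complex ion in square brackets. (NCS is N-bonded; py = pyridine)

Ligands: 1 iodo (I, -1), 1 isothiocyanato (NCS, -1), 1 azido (N3, -1), 1 pyridine (py, neutral). Ligand charge sum = -3.
With Cd in oxidation state +2, the complex ion is [Cd...]^1−.
Charge balance with lithium (+1) requires 1 complex ion per 1 lithium.

Li[CdI(N3)(NCS)(py)]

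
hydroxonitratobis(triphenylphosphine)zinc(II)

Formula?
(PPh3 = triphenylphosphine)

[Zn(NO3)(OH)(PPh3)2]

Ligands: 2 triphenylphosphine (PPh3, neutral), 1 hydroxo (OH, -1), 1 nitrato (NO3, -1). Ligand charge sum = -2.
With Zn in oxidation state +2, the complex ion is [Zn...].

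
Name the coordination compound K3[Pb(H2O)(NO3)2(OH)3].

potassium aquatrihydroxodinitratoplumbate(II)

The 3 potassium counter-ions carry a total charge of +3, so each complex ion is 3−.
Ligand charges: 2×nitrato (-1 each), 3×hydroxo (-1 each), 1×aqua (neutral); total -5. So Pb + (-5) = 3−, giving Pb = +2.
Ligands are named alphabetically: aqua before hydroxo before nitrato.
The complex ion is anionic, so lead takes the -ate form plumbate(II).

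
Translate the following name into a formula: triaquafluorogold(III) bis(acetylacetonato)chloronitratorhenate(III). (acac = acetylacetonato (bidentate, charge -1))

Cation [Au…]: ligand charges -1, Au(III) ⇒ ion charge 2+.
Anion [Re…]: ligand charges -4, Re(III) ⇒ ion charge 1−.

[AuF(H2O)3][Re(acac)2Cl(NO3)]2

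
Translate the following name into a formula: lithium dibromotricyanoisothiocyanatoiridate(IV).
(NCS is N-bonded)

Li2[IrBr2(CN)3(NCS)]

Ligands: 1 isothiocyanato (NCS, -1), 3 cyano (CN, -1), 2 bromo (Br, -1). Ligand charge sum = -6.
With Ir in oxidation state +4, the complex ion is [Ir...]^2−.
Charge balance with lithium (+1) requires 1 complex ion per 2 lithium.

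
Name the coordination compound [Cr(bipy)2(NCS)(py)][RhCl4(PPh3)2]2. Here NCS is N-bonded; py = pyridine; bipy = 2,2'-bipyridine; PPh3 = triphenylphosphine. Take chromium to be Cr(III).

Both ions are complex: the cation is named first with the plain metal name, the anion second with the -ate form; each ion's ligands are alphabetised independently.
Cr is given as +3; the cation's ligand charges sum to -1, so the complex cation is 2+.
With 2 anions per cation, each anion must be 2/2 = 1−.
Anion: ligand charges sum to -4; for the ion to be 1−, Rh = +3.

bis(2,2'-bipyridine)isothiocyanato(pyridine)chromium(III) tetrachlorobis(triphenylphosphine)rhodate(III)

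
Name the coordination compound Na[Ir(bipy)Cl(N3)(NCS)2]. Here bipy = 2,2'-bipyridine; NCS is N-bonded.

The 1 sodium counter-ion carries a total charge of +1, so each complex ion is 1−.
Ligand charges: 1×azido (-1 each), 1×2,2'-bipyridine (neutral), 1×chloro (-1 each), 2×isothiocyanato (-1 each); total -4. So Ir + (-4) = 1−, giving Ir = +3.
Ligands are named alphabetically: azido before bipyridine before chloro before isothiocyanato.
The complex ion is anionic, so iridium takes the -ate form iridate(III).

sodium azido(2,2'-bipyridine)chlorodiisothiocyanatoiridate(III)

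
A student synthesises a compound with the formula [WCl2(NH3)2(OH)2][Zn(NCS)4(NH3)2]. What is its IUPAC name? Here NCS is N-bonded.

diamminedichlorodihydroxotungsten(VI) diamminetetraisothiocyanatozincate(II)

Zinc is always +2 in its complexes; the anion's ligand charges sum to -4, so the complex anion is 2−.
A 1:1 salt means the cation carries the equal and opposite charge, 2+.
Cation: ligand charges sum to -4; for the ion to be 2+, W = +6.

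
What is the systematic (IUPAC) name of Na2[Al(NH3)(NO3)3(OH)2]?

sodium amminedihydroxotrinitratoaluminate(III)

The 2 sodium counter-ions carry a total charge of +2, so each complex ion is 2−.
Ligand charges: 1×ammine (neutral), 3×nitrato (-1 each), 2×hydroxo (-1 each); total -5. So Al + (-5) = 2−, giving Al = +3.
The complex ion is anionic, so aluminium takes the -ate form aluminate(III).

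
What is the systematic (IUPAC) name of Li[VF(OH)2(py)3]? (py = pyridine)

lithium fluorodihydroxotris(pyridine)vanadate(II)

The 1 lithium counter-ion carries a total charge of +1, so each complex ion is 1−.
Ligand charges: 3×pyridine (neutral), 2×hydroxo (-1 each), 1×fluoro (-1 each); total -3. So V + (-3) = 1−, giving V = +2.
The complex ion is anionic, so vanadium takes the -ate form vanadate(II).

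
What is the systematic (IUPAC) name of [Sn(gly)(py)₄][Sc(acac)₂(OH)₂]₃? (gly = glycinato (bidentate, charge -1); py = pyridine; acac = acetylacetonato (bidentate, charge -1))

Both ions are complex: the cation is named first with the plain metal name, the anion second with the -ate form; each ion's ligands are alphabetised independently.
Scandium is always +3 in its complexes; the anion's ligand charges sum to -4, so the complex anion is 1−.
With 3 anions per cation, the cation must be 3×1 = 3+.
Cation: ligand charges sum to -1; for the ion to be 3+, Sn = +4.

(glycinato)tetrakis(pyridine)tin(IV) bis(acetylacetonato)dihydroxoscandate(III)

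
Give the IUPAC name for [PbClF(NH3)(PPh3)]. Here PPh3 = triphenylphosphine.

There is no counter-ion, so the complex is neutral overall.
Ligand charges: 1×triphenylphosphine (neutral), 1×chloro (-1 each), 1×ammine (neutral), 1×fluoro (-1 each); total -2. So Pb + (-2) = 0, giving Pb = +2.
Ligands are named alphabetically: ammine before chloro before fluoro before triphenylphosphine.

amminechlorofluoro(triphenylphosphine)lead(II)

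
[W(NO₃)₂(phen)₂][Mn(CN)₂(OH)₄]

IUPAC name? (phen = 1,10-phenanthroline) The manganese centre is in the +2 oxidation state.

Mn is given as +2; the anion's ligand charges sum to -6, so the complex anion is 4−.
A 1:1 salt means the cation carries the equal and opposite charge, 4+.
Cation: ligand charges sum to -2; for the ion to be 4+, W = +6.

dinitratobis(1,10-phenanthroline)tungsten(VI) dicyanotetrahydroxomanganate(II)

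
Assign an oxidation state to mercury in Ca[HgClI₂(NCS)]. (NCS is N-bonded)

+2

1 calcium outside the brackets (+2 each) → the complex ion is 2−.
Ligand charges: 2×I = -2; 1×Cl = -1; 1×NCS = -1; sum -4.
Hg + (-4) = 2− ⇒ Hg is +2.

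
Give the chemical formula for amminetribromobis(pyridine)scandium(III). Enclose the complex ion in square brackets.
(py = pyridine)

Ligands: 3 bromo (Br, -1), 1 ammine (NH3, neutral), 2 pyridine (py, neutral). Ligand charge sum = -3.
With Sc in oxidation state +3, the complex ion is [Sc...].

[ScBr3(NH3)(py)2]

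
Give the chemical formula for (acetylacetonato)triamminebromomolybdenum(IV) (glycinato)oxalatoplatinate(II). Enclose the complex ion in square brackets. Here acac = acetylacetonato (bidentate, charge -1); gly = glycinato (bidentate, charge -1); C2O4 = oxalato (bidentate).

Cation [Mo…]: ligand charges -2, Mo(IV) ⇒ ion charge 2+.
Anion [Pt…]: ligand charges -3, Pt(II) ⇒ ion charge 1−.

[Mo(acac)Br(NH3)3][Pt(C2O4)(gly)]2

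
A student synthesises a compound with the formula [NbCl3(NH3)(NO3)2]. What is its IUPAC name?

There is no counter-ion, so the complex is neutral overall.
Ligand charges: 3×chloro (-1 each), 2×nitrato (-1 each), 1×ammine (neutral); total -5. So Nb + (-5) = 0, giving Nb = +5.
Ligands are named alphabetically: ammine before chloro before nitrato.

amminetrichlorodinitratoniobium(V)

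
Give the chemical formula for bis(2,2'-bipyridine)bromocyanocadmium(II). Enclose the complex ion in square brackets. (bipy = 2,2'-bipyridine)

[Cd(bipy)2Br(CN)]

Ligands: 1 bromo (Br, -1), 1 cyano (CN, -1), 2 2,2'-bipyridine (bipy, neutral). Ligand charge sum = -2.
With Cd in oxidation state +2, the complex ion is [Cd...].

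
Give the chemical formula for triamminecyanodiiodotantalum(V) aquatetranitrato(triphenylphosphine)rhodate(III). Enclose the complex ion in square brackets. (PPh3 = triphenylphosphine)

[Ta(CN)I2(NH3)3][Rh(H2O)(NO3)4(PPh3)]2

Cation [Ta…]: ligand charges -3, Ta(V) ⇒ ion charge 2+.
Anion [Rh…]: ligand charges -4, Rh(III) ⇒ ion charge 1−.
One 2+ cation requires 2 of the 1− anion.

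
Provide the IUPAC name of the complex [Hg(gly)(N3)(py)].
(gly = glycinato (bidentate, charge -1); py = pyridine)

There is no counter-ion, so the complex is neutral overall.
Ligand charges: 1×glycinato (-1 each), 1×azido (-1 each), 1×pyridine (neutral); total -2. So Hg + (-2) = 0, giving Hg = +2.
Ligands are named alphabetically: azido before glycinato before pyridine.

azido(glycinato)(pyridine)mercury(II)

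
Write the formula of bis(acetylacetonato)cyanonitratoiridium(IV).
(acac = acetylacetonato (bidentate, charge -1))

[Ir(acac)2(CN)(NO3)]

Ligands: 1 nitrato (NO3, -1), 2 acetylacetonato (acac, -1), 1 cyano (CN, -1). Ligand charge sum = -4.
With Ir in oxidation state +4, the complex ion is [Ir...].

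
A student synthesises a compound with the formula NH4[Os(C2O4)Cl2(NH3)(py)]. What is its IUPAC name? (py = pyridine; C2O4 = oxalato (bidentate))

The 1 ammonium counter-ion carries a total charge of +1, so each complex ion is 1−.
Ligand charges: 1×ammine (neutral), 1×pyridine (neutral), 2×chloro (-1 each), 1×oxalato (-2 each); total -4. So Os + (-4) = 1−, giving Os = +3.
The complex ion is anionic, so osmium takes the -ate form osmate(III).

ammonium amminedichlorooxalato(pyridine)osmate(III)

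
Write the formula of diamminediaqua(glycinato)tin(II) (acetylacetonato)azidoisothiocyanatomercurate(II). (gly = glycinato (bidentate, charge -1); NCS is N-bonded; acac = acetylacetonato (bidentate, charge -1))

Cation [Sn…]: ligand charges -1, Sn(II) ⇒ ion charge 1+.
Anion [Hg…]: ligand charges -3, Hg(II) ⇒ ion charge 1−.
One 1+ cation balances one 1− anion.

[Sn(gly)(H2O)2(NH3)2][Hg(acac)(N3)(NCS)]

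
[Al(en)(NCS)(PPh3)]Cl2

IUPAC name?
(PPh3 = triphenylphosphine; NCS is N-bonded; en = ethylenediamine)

The 2 chloride counter-ions carry a total charge of -2, so each complex ion is 2+.
Ligand charges: 1×triphenylphosphine (neutral), 1×isothiocyanato (-1 each), 1×ethylenediamine (neutral); total -1. So Al + (-1) = 2+, giving Al = +3.
Ligands are named alphabetically: ethylenediamine before isothiocyanato before triphenylphosphine.

(ethylenediamine)isothiocyanato(triphenylphosphine)aluminium(III) chloride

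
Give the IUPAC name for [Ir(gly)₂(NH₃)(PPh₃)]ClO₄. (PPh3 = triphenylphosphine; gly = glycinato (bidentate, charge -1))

The 1 perchlorate counter-ion carries a total charge of -1, so each complex ion is 1+.
Ligand charges: 1×ammine (neutral), 1×triphenylphosphine (neutral), 2×glycinato (-1 each); total -2. So Ir + (-2) = 1+, giving Ir = +3.
Ligands are named alphabetically: ammine before glycinato before triphenylphosphine.

amminebis(glycinato)(triphenylphosphine)iridium(III) perchlorate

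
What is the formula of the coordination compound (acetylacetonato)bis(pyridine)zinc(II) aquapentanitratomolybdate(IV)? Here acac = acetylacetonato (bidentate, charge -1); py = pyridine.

[Zn(acac)(py)2][Mo(H2O)(NO3)5]

Cation [Zn…]: ligand charges -1, Zn(II) ⇒ ion charge 1+.
Anion [Mo…]: ligand charges -5, Mo(IV) ⇒ ion charge 1−.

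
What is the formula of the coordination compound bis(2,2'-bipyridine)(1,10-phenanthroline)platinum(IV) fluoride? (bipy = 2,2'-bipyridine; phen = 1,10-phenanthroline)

Ligands: 2 2,2'-bipyridine (bipy, neutral), 1 1,10-phenanthroline (phen, neutral). Ligand charge sum = 0.
Charge balance with fluoride (-1) requires 1 complex ion per 4 fluoride.

[Pt(bipy)2(phen)]F4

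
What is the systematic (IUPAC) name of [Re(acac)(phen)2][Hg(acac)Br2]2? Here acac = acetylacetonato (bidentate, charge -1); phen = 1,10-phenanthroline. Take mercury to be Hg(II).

Both ions are complex: the cation is named first with the plain metal name, the anion second with the -ate form; each ion's ligands are alphabetised independently.
Hg is given as +2; the anion's ligand charges sum to -3, so the complex anion is 1−.
With 2 anions per cation, the cation must be 2×1 = 2+.
Cation: ligand charges sum to -1; for the ion to be 2+, Re = +3.

(acetylacetonato)bis(1,10-phenanthroline)rhenium(III) (acetylacetonato)dibromomercurate(II)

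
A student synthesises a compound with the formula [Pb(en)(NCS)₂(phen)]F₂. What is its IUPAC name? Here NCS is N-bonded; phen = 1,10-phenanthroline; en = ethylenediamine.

The 2 fluoride counter-ions carry a total charge of -2, so each complex ion is 2+.
Ligand charges: 2×isothiocyanato (-1 each), 1×1,10-phenanthroline (neutral), 1×ethylenediamine (neutral); total -2. So Pb + (-2) = 2+, giving Pb = +4.
Ligands are named alphabetically: ethylenediamine before isothiocyanato before phenanthroline.

(ethylenediamine)diisothiocyanato(1,10-phenanthroline)lead(IV) fluoride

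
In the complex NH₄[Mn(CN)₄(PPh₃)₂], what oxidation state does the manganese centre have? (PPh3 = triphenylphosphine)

+3

1 ammonium outside the brackets (+1 each) → the complex ion is 1−.
Ligand charges: 4×CN = -4; 2×PPh3 neutral; sum -4.
Mn + (-4) = 1− ⇒ Mn is +3.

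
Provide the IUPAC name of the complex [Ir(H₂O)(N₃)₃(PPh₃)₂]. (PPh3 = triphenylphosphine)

aquatriazidobis(triphenylphosphine)iridium(III)

There is no counter-ion, so the complex is neutral overall.
Ligand charges: 3×azido (-1 each), 2×triphenylphosphine (neutral), 1×aqua (neutral); total -3. So Ir + (-3) = 0, giving Ir = +3.
Ligands are named alphabetically: aqua before azido before triphenylphosphine.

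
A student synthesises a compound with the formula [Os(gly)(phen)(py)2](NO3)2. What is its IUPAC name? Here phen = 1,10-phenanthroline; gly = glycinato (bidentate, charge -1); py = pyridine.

(glycinato)(1,10-phenanthroline)bis(pyridine)osmium(III) nitrate

The 2 nitrate counter-ions carry a total charge of -2, so each complex ion is 2+.
Ligand charges: 1×1,10-phenanthroline (neutral), 1×glycinato (-1 each), 2×pyridine (neutral); total -1. So Os + (-1) = 2+, giving Os = +3.
Ligands are named alphabetically: glycinato before phenanthroline before pyridine.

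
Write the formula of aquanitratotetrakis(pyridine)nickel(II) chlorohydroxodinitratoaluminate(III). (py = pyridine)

Cation [Ni…]: ligand charges -1, Ni(II) ⇒ ion charge 1+.
Anion [Al…]: ligand charges -4, Al(III) ⇒ ion charge 1−.
One 1+ cation balances one 1− anion.

[Ni(H2O)(NO3)(py)4][AlCl(NO3)2(OH)]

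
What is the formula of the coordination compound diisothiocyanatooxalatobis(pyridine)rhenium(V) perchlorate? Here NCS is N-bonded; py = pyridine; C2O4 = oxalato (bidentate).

[Re(C2O4)(NCS)2(py)2]ClO4

Ligands: 2 isothiocyanato (NCS, -1), 2 pyridine (py, neutral), 1 oxalato (C2O4, -2). Ligand charge sum = -4.
With Re in oxidation state +5, the complex ion is [Re...]^1+.
Charge balance with perchlorate (-1) requires 1 complex ion per 1 perchlorate.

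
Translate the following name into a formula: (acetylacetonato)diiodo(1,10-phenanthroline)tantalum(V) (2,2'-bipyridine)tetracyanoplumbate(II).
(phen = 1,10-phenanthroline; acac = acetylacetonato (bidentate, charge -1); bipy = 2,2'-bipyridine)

Cation [Ta…]: ligand charges -3, Ta(V) ⇒ ion charge 2+.
Anion [Pb…]: ligand charges -4, Pb(II) ⇒ ion charge 2−.
One 2+ cation balances one 2− anion.

[Ta(acac)I2(phen)][Pb(bipy)(CN)4]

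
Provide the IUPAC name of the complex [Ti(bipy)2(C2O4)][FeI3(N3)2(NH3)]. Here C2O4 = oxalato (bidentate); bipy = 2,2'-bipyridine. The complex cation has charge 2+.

The complex cation is given as 2+; its ligand charges sum to -2, so Ti = +4.
A 1:1 salt means the anion carries the equal and opposite charge, 2−.
Anion: ligand charges sum to -5; for the ion to be 2−, Fe = +3.

bis(2,2'-bipyridine)oxalatotitanium(IV) amminediazidotriiodoferrate(III)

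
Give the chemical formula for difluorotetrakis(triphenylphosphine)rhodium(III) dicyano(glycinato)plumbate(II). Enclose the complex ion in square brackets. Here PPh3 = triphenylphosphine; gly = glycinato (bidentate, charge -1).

Cation [Rh…]: ligand charges -2, Rh(III) ⇒ ion charge 1+.
Anion [Pb…]: ligand charges -3, Pb(II) ⇒ ion charge 1−.

[RhF2(PPh3)4][Pb(CN)2(gly)]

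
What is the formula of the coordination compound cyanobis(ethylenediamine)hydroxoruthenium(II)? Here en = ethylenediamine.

[Ru(CN)(en)2(OH)]

Ligands: 1 hydroxo (OH, -1), 1 cyano (CN, -1), 2 ethylenediamine (en, neutral). Ligand charge sum = -2.
With Ru in oxidation state +2, the complex ion is [Ru...].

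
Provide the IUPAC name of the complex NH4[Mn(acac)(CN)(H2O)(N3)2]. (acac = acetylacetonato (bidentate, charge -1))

ammonium (acetylacetonato)aquadiazidocyanomanganate(III)

The 1 ammonium counter-ion carries a total charge of +1, so each complex ion is 1−.
Ligand charges: 1×acetylacetonato (-1 each), 1×aqua (neutral), 1×cyano (-1 each), 2×azido (-1 each); total -4. So Mn + (-4) = 1−, giving Mn = +3.
Ligands are named alphabetically: acetylacetonato before aqua before azido before cyano.
The complex ion is anionic, so manganese takes the -ate form manganate(III).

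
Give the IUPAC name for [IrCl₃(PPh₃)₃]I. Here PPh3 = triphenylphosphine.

The 1 iodide counter-ion carries a total charge of -1, so each complex ion is 1+.
Ligand charges: 3×chloro (-1 each), 3×triphenylphosphine (neutral); total -3. So Ir + (-3) = 1+, giving Ir = +4.
Ligands are named alphabetically: chloro before triphenylphosphine.

trichlorotris(triphenylphosphine)iridium(IV) iodide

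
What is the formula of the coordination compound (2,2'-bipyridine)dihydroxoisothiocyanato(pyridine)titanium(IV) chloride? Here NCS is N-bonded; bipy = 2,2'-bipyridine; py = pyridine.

[Ti(bipy)(NCS)(OH)2(py)]Cl

Ligands: 1 isothiocyanato (NCS, -1), 2 hydroxo (OH, -1), 1 2,2'-bipyridine (bipy, neutral), 1 pyridine (py, neutral). Ligand charge sum = -3.
Charge balance with chloride (-1) requires 1 complex ion per 1 chloride.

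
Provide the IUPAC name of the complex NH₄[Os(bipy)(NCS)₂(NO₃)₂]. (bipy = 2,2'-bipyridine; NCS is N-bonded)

ammonium (2,2'-bipyridine)diisothiocyanatodinitratoosmate(III)

The 1 ammonium counter-ion carries a total charge of +1, so each complex ion is 1−.
Ligand charges: 1×2,2'-bipyridine (neutral), 2×isothiocyanato (-1 each), 2×nitrato (-1 each); total -4. So Os + (-4) = 1−, giving Os = +3.
The complex ion is anionic, so osmium takes the -ate form osmate(III).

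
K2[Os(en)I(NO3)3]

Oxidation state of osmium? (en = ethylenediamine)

+2

2 potassium outside the brackets (+1 each) → the complex ion is 2−.
Ligand charges: 1×en neutral; 3×NO3 = -3; 1×I = -1; sum -4.
Os + (-4) = 2− ⇒ Os is +2.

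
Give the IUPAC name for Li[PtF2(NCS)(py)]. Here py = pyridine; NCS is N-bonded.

lithium difluoroisothiocyanato(pyridine)platinate(II)

The 1 lithium counter-ion carries a total charge of +1, so each complex ion is 1−.
Ligand charges: 2×fluoro (-1 each), 1×pyridine (neutral), 1×isothiocyanato (-1 each); total -3. So Pt + (-3) = 1−, giving Pt = +2.
The complex ion is anionic, so platinum takes the -ate form platinate(II).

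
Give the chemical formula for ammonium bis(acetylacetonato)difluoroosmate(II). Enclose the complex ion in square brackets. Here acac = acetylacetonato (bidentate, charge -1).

(NH4)2[Os(acac)2F2]

Ligands: 2 acetylacetonato (acac, -1), 2 fluoro (F, -1). Ligand charge sum = -4.
With Os in oxidation state +2, the complex ion is [Os...]^2−.
Charge balance with ammonium (+1) requires 1 complex ion per 2 ammonium.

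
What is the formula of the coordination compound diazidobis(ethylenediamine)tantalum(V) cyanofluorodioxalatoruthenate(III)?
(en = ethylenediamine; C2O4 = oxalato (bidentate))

[Ta(en)2(N3)2][Ru(C2O4)2(CN)F]

Cation [Ta…]: ligand charges -2, Ta(V) ⇒ ion charge 3+.
Anion [Ru…]: ligand charges -6, Ru(III) ⇒ ion charge 3−.
One 3+ cation balances one 3− anion.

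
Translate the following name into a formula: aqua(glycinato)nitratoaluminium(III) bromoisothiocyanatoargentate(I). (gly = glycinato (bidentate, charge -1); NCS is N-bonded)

[Al(gly)(H2O)(NO3)][AgBr(NCS)]

Cation [Al…]: ligand charges -2, Al(III) ⇒ ion charge 1+.
Anion [Ag…]: ligand charges -2, Ag(I) ⇒ ion charge 1−.
One 1+ cation balances one 1− anion.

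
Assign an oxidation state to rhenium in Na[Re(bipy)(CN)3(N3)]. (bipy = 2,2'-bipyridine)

1 sodium outside the brackets (+1 each) → the complex ion is 1−.
Ligand charges: 3×CN = -3; 1×N3 = -1; 1×bipy neutral; sum -4.
Re + (-4) = 1− ⇒ Re is +3.

+3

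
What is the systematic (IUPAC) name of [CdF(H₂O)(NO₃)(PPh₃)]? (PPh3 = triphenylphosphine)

There is no counter-ion, so the complex is neutral overall.
Ligand charges: 1×triphenylphosphine (neutral), 1×aqua (neutral), 1×nitrato (-1 each), 1×fluoro (-1 each); total -2. So Cd + (-2) = 0, giving Cd = +2.
Ligands are named alphabetically: aqua before fluoro before nitrato before triphenylphosphine.

aquafluoronitrato(triphenylphosphine)cadmium(II)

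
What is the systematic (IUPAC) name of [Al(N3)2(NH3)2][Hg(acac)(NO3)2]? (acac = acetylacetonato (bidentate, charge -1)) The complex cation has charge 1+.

diamminediazidoaluminium(III) (acetylacetonato)dinitratomercurate(II)

The complex cation is given as 1+; its ligand charges sum to -2, so Al = +3.
A 1:1 salt means the anion carries the equal and opposite charge, 1−.
Anion: ligand charges sum to -3; for the ion to be 1−, Hg = +2.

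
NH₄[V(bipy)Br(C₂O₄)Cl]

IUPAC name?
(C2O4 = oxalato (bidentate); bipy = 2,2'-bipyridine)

The 1 ammonium counter-ion carries a total charge of +1, so each complex ion is 1−.
Ligand charges: 1×oxalato (-2 each), 1×chloro (-1 each), 1×bromo (-1 each), 1×2,2'-bipyridine (neutral); total -4. So V + (-4) = 1−, giving V = +3.
Ligands are named alphabetically: bipyridine before bromo before chloro before oxalato.
The complex ion is anionic, so vanadium takes the -ate form vanadate(III).

ammonium (2,2'-bipyridine)bromochlorooxalatovanadate(III)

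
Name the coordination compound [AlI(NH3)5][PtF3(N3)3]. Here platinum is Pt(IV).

pentaammineiodoaluminium(III) triazidotrifluoroplatinate(IV)

Both ions are complex: the cation is named first with the plain metal name, the anion second with the -ate form; each ion's ligands are alphabetised independently.
Pt is given as +4; the anion's ligand charges sum to -6, so the complex anion is 2−.
A 1:1 salt means the cation carries the equal and opposite charge, 2+.
Cation: ligand charges sum to -1; for the ion to be 2+, Al = +3.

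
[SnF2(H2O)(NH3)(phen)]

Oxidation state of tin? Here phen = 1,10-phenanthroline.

+2

No counter-ion: the bracketed complex is neutral.
Ligand charges: 1×phen neutral; 1×NH3 neutral; 2×F = -2; 1×H2O neutral; sum -2.
Sn + (-2) = 0 ⇒ Sn is +2.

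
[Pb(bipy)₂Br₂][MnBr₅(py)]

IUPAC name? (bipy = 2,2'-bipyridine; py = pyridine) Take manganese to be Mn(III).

Both ions are complex: the cation is named first with the plain metal name, the anion second with the -ate form; each ion's ligands are alphabetised independently.
Mn is given as +3; the anion's ligand charges sum to -5, so the complex anion is 2−.
A 1:1 salt means the cation carries the equal and opposite charge, 2+.
Cation: ligand charges sum to -2; for the ion to be 2+, Pb = +4.

bis(2,2'-bipyridine)dibromolead(IV) pentabromo(pyridine)manganate(III)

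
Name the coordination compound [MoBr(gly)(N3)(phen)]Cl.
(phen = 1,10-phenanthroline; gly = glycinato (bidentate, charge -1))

azidobromo(glycinato)(1,10-phenanthroline)molybdenum(IV) chloride

The 1 chloride counter-ion carries a total charge of -1, so each complex ion is 1+.
Ligand charges: 1×bromo (-1 each), 1×1,10-phenanthroline (neutral), 1×azido (-1 each), 1×glycinato (-1 each); total -3. So Mo + (-3) = 1+, giving Mo = +4.
Ligands are named alphabetically: azido before bromo before glycinato before phenanthroline.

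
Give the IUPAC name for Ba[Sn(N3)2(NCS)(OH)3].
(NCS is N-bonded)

The 1 barium counter-ion carries a total charge of +2, so each complex ion is 2−.
Ligand charges: 1×isothiocyanato (-1 each), 2×azido (-1 each), 3×hydroxo (-1 each); total -6. So Sn + (-6) = 2−, giving Sn = +4.
Ligands are named alphabetically: azido before hydroxo before isothiocyanato.
The complex ion is anionic, so tin takes the -ate form stannate(IV).

barium diazidotrihydroxoisothiocyanatostannate(IV)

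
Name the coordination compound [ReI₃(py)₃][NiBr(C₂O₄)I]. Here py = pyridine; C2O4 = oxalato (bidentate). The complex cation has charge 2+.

triiodotris(pyridine)rhenium(V) bromoiodooxalatonickelate(II)

Both ions are complex: the cation is named first with the plain metal name, the anion second with the -ate form; each ion's ligands are alphabetised independently.
The complex cation is given as 2+; its ligand charges sum to -3, so Re = +5.
A 1:1 salt means the anion carries the equal and opposite charge, 2−.
Anion: ligand charges sum to -4; for the ion to be 2−, Ni = +2.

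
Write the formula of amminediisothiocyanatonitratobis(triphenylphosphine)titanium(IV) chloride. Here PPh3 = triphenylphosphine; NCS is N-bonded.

[Ti(NCS)2(NH3)(NO3)(PPh3)2]Cl

Ligands: 1 nitrato (NO3, -1), 1 ammine (NH3, neutral), 2 triphenylphosphine (PPh3, neutral), 2 isothiocyanato (NCS, -1). Ligand charge sum = -3.
Charge balance with chloride (-1) requires 1 complex ion per 1 chloride.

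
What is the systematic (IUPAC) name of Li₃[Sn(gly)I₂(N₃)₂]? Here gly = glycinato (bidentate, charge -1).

The 3 lithium counter-ions carry a total charge of +3, so each complex ion is 3−.
Ligand charges: 2×azido (-1 each), 1×glycinato (-1 each), 2×iodo (-1 each); total -5. So Sn + (-5) = 3−, giving Sn = +2.
The complex ion is anionic, so tin takes the -ate form stannate(II).

lithium diazido(glycinato)diiodostannate(II)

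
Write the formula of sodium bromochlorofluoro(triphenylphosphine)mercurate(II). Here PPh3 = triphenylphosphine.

Na[HgBrClF(PPh3)]

Ligands: 1 fluoro (F, -1), 1 bromo (Br, -1), 1 triphenylphosphine (PPh3, neutral), 1 chloro (Cl, -1). Ligand charge sum = -3.
With Hg in oxidation state +2, the complex ion is [Hg...]^1−.
Charge balance with sodium (+1) requires 1 complex ion per 1 sodium.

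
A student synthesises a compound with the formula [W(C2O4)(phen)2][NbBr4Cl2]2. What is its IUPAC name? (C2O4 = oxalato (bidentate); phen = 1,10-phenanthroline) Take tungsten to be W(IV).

oxalatobis(1,10-phenanthroline)tungsten(IV) tetrabromodichloroniobate(V)

Both ions are complex: the cation is named first with the plain metal name, the anion second with the -ate form; each ion's ligands are alphabetised independently.
W is given as +4; the cation's ligand charges sum to -2, so the complex cation is 2+.
With 2 anions per cation, each anion must be 2/2 = 1−.
Anion: ligand charges sum to -6; for the ion to be 1−, Nb = +5.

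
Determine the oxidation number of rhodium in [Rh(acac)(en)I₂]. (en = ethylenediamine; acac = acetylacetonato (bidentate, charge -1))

+3

No counter-ion: the bracketed complex is neutral.
Ligand charges: 2×I = -2; 1×en neutral; 1×acac = -1; sum -3.
Rh + (-3) = 0 ⇒ Rh is +3.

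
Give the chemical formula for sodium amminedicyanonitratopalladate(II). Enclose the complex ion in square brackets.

Ligands: 1 nitrato (NO3, -1), 1 ammine (NH3, neutral), 2 cyano (CN, -1). Ligand charge sum = -3.
Charge balance with sodium (+1) requires 1 complex ion per 1 sodium.

Na[Pd(CN)2(NH3)(NO3)]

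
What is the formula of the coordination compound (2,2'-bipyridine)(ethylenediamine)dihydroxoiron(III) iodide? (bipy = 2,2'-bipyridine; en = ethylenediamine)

Ligands: 1 2,2'-bipyridine (bipy, neutral), 1 ethylenediamine (en, neutral), 2 hydroxo (OH, -1). Ligand charge sum = -2.
Charge balance with iodide (-1) requires 1 complex ion per 1 iodide.

[Fe(bipy)(en)(OH)2]I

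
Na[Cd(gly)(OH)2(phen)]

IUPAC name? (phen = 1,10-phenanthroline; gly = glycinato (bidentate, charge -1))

The 1 sodium counter-ion carries a total charge of +1, so each complex ion is 1−.
Ligand charges: 2×hydroxo (-1 each), 1×1,10-phenanthroline (neutral), 1×glycinato (-1 each); total -3. So Cd + (-3) = 1−, giving Cd = +2.
The complex ion is anionic, so cadmium takes the -ate form cadmate(II).

sodium (glycinato)dihydroxo(1,10-phenanthroline)cadmate(II)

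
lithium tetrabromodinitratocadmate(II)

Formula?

Ligands: 2 nitrato (NO3, -1), 4 bromo (Br, -1). Ligand charge sum = -6.
With Cd in oxidation state +2, the complex ion is [Cd...]^4−.
Charge balance with lithium (+1) requires 1 complex ion per 4 lithium.

Li4[CdBr4(NO3)2]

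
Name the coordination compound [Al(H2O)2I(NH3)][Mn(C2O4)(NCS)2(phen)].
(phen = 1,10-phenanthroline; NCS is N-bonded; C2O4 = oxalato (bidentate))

amminediaquaiodoaluminium(III) diisothiocyanatooxalato(1,10-phenanthroline)manganate(II)

Both ions are complex: the cation is named first with the plain metal name, the anion second with the -ate form; each ion's ligands are alphabetised independently.
Aluminium is always +3 in its complexes; the cation's ligand charges sum to -1, so the complex cation is 2+.
A 1:1 salt means the anion carries the equal and opposite charge, 2−.
Anion: ligand charges sum to -4; for the ion to be 2−, Mn = +2.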